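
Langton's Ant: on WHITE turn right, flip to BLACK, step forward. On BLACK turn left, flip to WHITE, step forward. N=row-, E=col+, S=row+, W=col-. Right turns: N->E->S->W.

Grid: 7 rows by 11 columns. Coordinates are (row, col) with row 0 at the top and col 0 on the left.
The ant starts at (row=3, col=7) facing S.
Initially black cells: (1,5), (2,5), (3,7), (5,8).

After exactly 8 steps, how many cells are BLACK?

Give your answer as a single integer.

Answer: 8

Derivation:
Step 1: on BLACK (3,7): turn L to E, flip to white, move to (3,8). |black|=3
Step 2: on WHITE (3,8): turn R to S, flip to black, move to (4,8). |black|=4
Step 3: on WHITE (4,8): turn R to W, flip to black, move to (4,7). |black|=5
Step 4: on WHITE (4,7): turn R to N, flip to black, move to (3,7). |black|=6
Step 5: on WHITE (3,7): turn R to E, flip to black, move to (3,8). |black|=7
Step 6: on BLACK (3,8): turn L to N, flip to white, move to (2,8). |black|=6
Step 7: on WHITE (2,8): turn R to E, flip to black, move to (2,9). |black|=7
Step 8: on WHITE (2,9): turn R to S, flip to black, move to (3,9). |black|=8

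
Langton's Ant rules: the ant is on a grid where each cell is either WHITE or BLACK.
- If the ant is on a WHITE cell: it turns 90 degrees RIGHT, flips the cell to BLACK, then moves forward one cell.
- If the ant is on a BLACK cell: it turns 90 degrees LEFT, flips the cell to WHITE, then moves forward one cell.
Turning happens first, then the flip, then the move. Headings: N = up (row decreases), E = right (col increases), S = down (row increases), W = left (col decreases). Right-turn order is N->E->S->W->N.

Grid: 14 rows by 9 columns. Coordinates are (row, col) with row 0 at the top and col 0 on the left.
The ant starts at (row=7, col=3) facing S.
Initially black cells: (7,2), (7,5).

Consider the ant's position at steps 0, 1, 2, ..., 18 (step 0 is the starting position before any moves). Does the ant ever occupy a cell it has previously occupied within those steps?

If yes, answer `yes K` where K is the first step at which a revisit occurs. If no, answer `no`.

Answer: yes 5

Derivation:
Step 1: on WHITE (7,3): turn R to W, flip to black, move to (7,2). |black|=3 — new cell
Step 2: on BLACK (7,2): turn L to S, flip to white, move to (8,2). |black|=2 — new cell
Step 3: on WHITE (8,2): turn R to W, flip to black, move to (8,1). |black|=3 — new cell
Step 4: on WHITE (8,1): turn R to N, flip to black, move to (7,1). |black|=4 — new cell
Step 5: on WHITE (7,1): turn R to E, flip to black, move to (7,2). |black|=5 — REVISIT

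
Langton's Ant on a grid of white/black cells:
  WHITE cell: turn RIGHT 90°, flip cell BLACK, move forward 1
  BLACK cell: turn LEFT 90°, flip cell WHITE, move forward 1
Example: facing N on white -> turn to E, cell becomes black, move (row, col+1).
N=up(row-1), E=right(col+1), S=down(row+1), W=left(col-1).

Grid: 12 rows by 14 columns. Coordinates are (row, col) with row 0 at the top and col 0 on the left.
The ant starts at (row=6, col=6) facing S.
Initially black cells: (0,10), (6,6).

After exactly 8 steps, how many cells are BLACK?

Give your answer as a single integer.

Step 1: on BLACK (6,6): turn L to E, flip to white, move to (6,7). |black|=1
Step 2: on WHITE (6,7): turn R to S, flip to black, move to (7,7). |black|=2
Step 3: on WHITE (7,7): turn R to W, flip to black, move to (7,6). |black|=3
Step 4: on WHITE (7,6): turn R to N, flip to black, move to (6,6). |black|=4
Step 5: on WHITE (6,6): turn R to E, flip to black, move to (6,7). |black|=5
Step 6: on BLACK (6,7): turn L to N, flip to white, move to (5,7). |black|=4
Step 7: on WHITE (5,7): turn R to E, flip to black, move to (5,8). |black|=5
Step 8: on WHITE (5,8): turn R to S, flip to black, move to (6,8). |black|=6

Answer: 6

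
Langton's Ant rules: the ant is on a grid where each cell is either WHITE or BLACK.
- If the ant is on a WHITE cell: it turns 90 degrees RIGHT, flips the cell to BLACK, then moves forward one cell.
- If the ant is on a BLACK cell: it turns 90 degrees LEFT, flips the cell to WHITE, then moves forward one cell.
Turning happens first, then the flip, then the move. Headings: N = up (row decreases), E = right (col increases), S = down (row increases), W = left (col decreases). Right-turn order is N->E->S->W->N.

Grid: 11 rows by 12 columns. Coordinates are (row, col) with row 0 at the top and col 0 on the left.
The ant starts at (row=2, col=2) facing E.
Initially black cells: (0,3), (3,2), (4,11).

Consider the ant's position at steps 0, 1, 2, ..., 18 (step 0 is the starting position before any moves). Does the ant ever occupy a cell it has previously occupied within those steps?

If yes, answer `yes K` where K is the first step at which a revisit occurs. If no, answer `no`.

Step 1: on WHITE (2,2): turn R to S, flip to black, move to (3,2). |black|=4 — new cell
Step 2: on BLACK (3,2): turn L to E, flip to white, move to (3,3). |black|=3 — new cell
Step 3: on WHITE (3,3): turn R to S, flip to black, move to (4,3). |black|=4 — new cell
Step 4: on WHITE (4,3): turn R to W, flip to black, move to (4,2). |black|=5 — new cell
Step 5: on WHITE (4,2): turn R to N, flip to black, move to (3,2). |black|=6 — REVISIT

Answer: yes 5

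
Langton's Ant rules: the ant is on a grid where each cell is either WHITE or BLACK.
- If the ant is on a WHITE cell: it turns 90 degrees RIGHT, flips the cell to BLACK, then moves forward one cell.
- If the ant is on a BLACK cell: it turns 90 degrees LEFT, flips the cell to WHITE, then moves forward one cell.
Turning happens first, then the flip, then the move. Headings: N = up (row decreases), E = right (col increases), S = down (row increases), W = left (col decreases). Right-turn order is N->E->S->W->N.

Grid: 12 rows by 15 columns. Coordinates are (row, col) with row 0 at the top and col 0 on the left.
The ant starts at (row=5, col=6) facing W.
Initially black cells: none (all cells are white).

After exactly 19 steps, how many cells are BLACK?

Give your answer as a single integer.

Step 1: on WHITE (5,6): turn R to N, flip to black, move to (4,6). |black|=1
Step 2: on WHITE (4,6): turn R to E, flip to black, move to (4,7). |black|=2
Step 3: on WHITE (4,7): turn R to S, flip to black, move to (5,7). |black|=3
Step 4: on WHITE (5,7): turn R to W, flip to black, move to (5,6). |black|=4
Step 5: on BLACK (5,6): turn L to S, flip to white, move to (6,6). |black|=3
Step 6: on WHITE (6,6): turn R to W, flip to black, move to (6,5). |black|=4
Step 7: on WHITE (6,5): turn R to N, flip to black, move to (5,5). |black|=5
Step 8: on WHITE (5,5): turn R to E, flip to black, move to (5,6). |black|=6
Step 9: on WHITE (5,6): turn R to S, flip to black, move to (6,6). |black|=7
Step 10: on BLACK (6,6): turn L to E, flip to white, move to (6,7). |black|=6
Step 11: on WHITE (6,7): turn R to S, flip to black, move to (7,7). |black|=7
Step 12: on WHITE (7,7): turn R to W, flip to black, move to (7,6). |black|=8
Step 13: on WHITE (7,6): turn R to N, flip to black, move to (6,6). |black|=9
Step 14: on WHITE (6,6): turn R to E, flip to black, move to (6,7). |black|=10
Step 15: on BLACK (6,7): turn L to N, flip to white, move to (5,7). |black|=9
Step 16: on BLACK (5,7): turn L to W, flip to white, move to (5,6). |black|=8
Step 17: on BLACK (5,6): turn L to S, flip to white, move to (6,6). |black|=7
Step 18: on BLACK (6,6): turn L to E, flip to white, move to (6,7). |black|=6
Step 19: on WHITE (6,7): turn R to S, flip to black, move to (7,7). |black|=7

Answer: 7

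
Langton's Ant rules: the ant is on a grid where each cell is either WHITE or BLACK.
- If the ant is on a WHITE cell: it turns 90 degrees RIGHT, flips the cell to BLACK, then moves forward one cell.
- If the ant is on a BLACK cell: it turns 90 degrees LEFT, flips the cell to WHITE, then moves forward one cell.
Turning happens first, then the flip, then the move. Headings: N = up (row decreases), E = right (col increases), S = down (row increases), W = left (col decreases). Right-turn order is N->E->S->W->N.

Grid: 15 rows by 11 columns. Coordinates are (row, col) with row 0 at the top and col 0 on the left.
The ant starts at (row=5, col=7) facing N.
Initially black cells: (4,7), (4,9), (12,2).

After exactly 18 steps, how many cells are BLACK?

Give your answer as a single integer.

Step 1: on WHITE (5,7): turn R to E, flip to black, move to (5,8). |black|=4
Step 2: on WHITE (5,8): turn R to S, flip to black, move to (6,8). |black|=5
Step 3: on WHITE (6,8): turn R to W, flip to black, move to (6,7). |black|=6
Step 4: on WHITE (6,7): turn R to N, flip to black, move to (5,7). |black|=7
Step 5: on BLACK (5,7): turn L to W, flip to white, move to (5,6). |black|=6
Step 6: on WHITE (5,6): turn R to N, flip to black, move to (4,6). |black|=7
Step 7: on WHITE (4,6): turn R to E, flip to black, move to (4,7). |black|=8
Step 8: on BLACK (4,7): turn L to N, flip to white, move to (3,7). |black|=7
Step 9: on WHITE (3,7): turn R to E, flip to black, move to (3,8). |black|=8
Step 10: on WHITE (3,8): turn R to S, flip to black, move to (4,8). |black|=9
Step 11: on WHITE (4,8): turn R to W, flip to black, move to (4,7). |black|=10
Step 12: on WHITE (4,7): turn R to N, flip to black, move to (3,7). |black|=11
Step 13: on BLACK (3,7): turn L to W, flip to white, move to (3,6). |black|=10
Step 14: on WHITE (3,6): turn R to N, flip to black, move to (2,6). |black|=11
Step 15: on WHITE (2,6): turn R to E, flip to black, move to (2,7). |black|=12
Step 16: on WHITE (2,7): turn R to S, flip to black, move to (3,7). |black|=13
Step 17: on WHITE (3,7): turn R to W, flip to black, move to (3,6). |black|=14
Step 18: on BLACK (3,6): turn L to S, flip to white, move to (4,6). |black|=13

Answer: 13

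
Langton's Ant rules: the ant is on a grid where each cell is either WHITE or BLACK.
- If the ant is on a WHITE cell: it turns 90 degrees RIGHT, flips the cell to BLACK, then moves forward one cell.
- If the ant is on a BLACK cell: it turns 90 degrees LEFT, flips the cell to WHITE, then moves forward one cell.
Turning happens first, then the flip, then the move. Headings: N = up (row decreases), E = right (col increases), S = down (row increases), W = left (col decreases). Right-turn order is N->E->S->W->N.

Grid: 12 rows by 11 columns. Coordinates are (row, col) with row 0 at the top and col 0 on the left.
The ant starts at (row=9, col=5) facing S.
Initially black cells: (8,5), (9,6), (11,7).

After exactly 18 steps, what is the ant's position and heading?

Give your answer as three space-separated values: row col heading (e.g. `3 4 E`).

Answer: 6 4 N

Derivation:
Step 1: on WHITE (9,5): turn R to W, flip to black, move to (9,4). |black|=4
Step 2: on WHITE (9,4): turn R to N, flip to black, move to (8,4). |black|=5
Step 3: on WHITE (8,4): turn R to E, flip to black, move to (8,5). |black|=6
Step 4: on BLACK (8,5): turn L to N, flip to white, move to (7,5). |black|=5
Step 5: on WHITE (7,5): turn R to E, flip to black, move to (7,6). |black|=6
Step 6: on WHITE (7,6): turn R to S, flip to black, move to (8,6). |black|=7
Step 7: on WHITE (8,6): turn R to W, flip to black, move to (8,5). |black|=8
Step 8: on WHITE (8,5): turn R to N, flip to black, move to (7,5). |black|=9
Step 9: on BLACK (7,5): turn L to W, flip to white, move to (7,4). |black|=8
Step 10: on WHITE (7,4): turn R to N, flip to black, move to (6,4). |black|=9
Step 11: on WHITE (6,4): turn R to E, flip to black, move to (6,5). |black|=10
Step 12: on WHITE (6,5): turn R to S, flip to black, move to (7,5). |black|=11
Step 13: on WHITE (7,5): turn R to W, flip to black, move to (7,4). |black|=12
Step 14: on BLACK (7,4): turn L to S, flip to white, move to (8,4). |black|=11
Step 15: on BLACK (8,4): turn L to E, flip to white, move to (8,5). |black|=10
Step 16: on BLACK (8,5): turn L to N, flip to white, move to (7,5). |black|=9
Step 17: on BLACK (7,5): turn L to W, flip to white, move to (7,4). |black|=8
Step 18: on WHITE (7,4): turn R to N, flip to black, move to (6,4). |black|=9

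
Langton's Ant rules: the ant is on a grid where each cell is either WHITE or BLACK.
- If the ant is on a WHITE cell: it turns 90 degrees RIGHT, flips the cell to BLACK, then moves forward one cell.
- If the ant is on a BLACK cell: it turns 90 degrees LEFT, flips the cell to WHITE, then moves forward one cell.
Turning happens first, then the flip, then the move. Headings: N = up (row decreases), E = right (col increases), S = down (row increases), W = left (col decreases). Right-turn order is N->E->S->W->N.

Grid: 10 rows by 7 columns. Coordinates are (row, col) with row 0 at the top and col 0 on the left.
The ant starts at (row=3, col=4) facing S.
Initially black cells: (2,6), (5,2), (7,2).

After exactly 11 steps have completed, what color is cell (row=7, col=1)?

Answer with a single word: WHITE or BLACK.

Answer: WHITE

Derivation:
Step 1: on WHITE (3,4): turn R to W, flip to black, move to (3,3). |black|=4
Step 2: on WHITE (3,3): turn R to N, flip to black, move to (2,3). |black|=5
Step 3: on WHITE (2,3): turn R to E, flip to black, move to (2,4). |black|=6
Step 4: on WHITE (2,4): turn R to S, flip to black, move to (3,4). |black|=7
Step 5: on BLACK (3,4): turn L to E, flip to white, move to (3,5). |black|=6
Step 6: on WHITE (3,5): turn R to S, flip to black, move to (4,5). |black|=7
Step 7: on WHITE (4,5): turn R to W, flip to black, move to (4,4). |black|=8
Step 8: on WHITE (4,4): turn R to N, flip to black, move to (3,4). |black|=9
Step 9: on WHITE (3,4): turn R to E, flip to black, move to (3,5). |black|=10
Step 10: on BLACK (3,5): turn L to N, flip to white, move to (2,5). |black|=9
Step 11: on WHITE (2,5): turn R to E, flip to black, move to (2,6). |black|=10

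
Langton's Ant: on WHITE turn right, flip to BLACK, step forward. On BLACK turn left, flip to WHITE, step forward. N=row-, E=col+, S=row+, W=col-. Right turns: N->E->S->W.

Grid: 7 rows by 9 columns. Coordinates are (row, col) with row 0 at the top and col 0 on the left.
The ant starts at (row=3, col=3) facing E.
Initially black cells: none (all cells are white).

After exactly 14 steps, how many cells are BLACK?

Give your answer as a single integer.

Step 1: on WHITE (3,3): turn R to S, flip to black, move to (4,3). |black|=1
Step 2: on WHITE (4,3): turn R to W, flip to black, move to (4,2). |black|=2
Step 3: on WHITE (4,2): turn R to N, flip to black, move to (3,2). |black|=3
Step 4: on WHITE (3,2): turn R to E, flip to black, move to (3,3). |black|=4
Step 5: on BLACK (3,3): turn L to N, flip to white, move to (2,3). |black|=3
Step 6: on WHITE (2,3): turn R to E, flip to black, move to (2,4). |black|=4
Step 7: on WHITE (2,4): turn R to S, flip to black, move to (3,4). |black|=5
Step 8: on WHITE (3,4): turn R to W, flip to black, move to (3,3). |black|=6
Step 9: on WHITE (3,3): turn R to N, flip to black, move to (2,3). |black|=7
Step 10: on BLACK (2,3): turn L to W, flip to white, move to (2,2). |black|=6
Step 11: on WHITE (2,2): turn R to N, flip to black, move to (1,2). |black|=7
Step 12: on WHITE (1,2): turn R to E, flip to black, move to (1,3). |black|=8
Step 13: on WHITE (1,3): turn R to S, flip to black, move to (2,3). |black|=9
Step 14: on WHITE (2,3): turn R to W, flip to black, move to (2,2). |black|=10

Answer: 10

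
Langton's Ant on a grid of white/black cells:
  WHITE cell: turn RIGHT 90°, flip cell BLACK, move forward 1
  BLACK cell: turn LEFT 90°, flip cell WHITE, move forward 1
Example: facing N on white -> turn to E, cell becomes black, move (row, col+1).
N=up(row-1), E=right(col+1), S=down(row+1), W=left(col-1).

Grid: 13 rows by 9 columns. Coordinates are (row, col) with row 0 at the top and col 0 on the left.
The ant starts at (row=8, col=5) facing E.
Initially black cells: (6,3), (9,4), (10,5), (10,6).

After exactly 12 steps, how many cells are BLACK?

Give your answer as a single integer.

Answer: 6

Derivation:
Step 1: on WHITE (8,5): turn R to S, flip to black, move to (9,5). |black|=5
Step 2: on WHITE (9,5): turn R to W, flip to black, move to (9,4). |black|=6
Step 3: on BLACK (9,4): turn L to S, flip to white, move to (10,4). |black|=5
Step 4: on WHITE (10,4): turn R to W, flip to black, move to (10,3). |black|=6
Step 5: on WHITE (10,3): turn R to N, flip to black, move to (9,3). |black|=7
Step 6: on WHITE (9,3): turn R to E, flip to black, move to (9,4). |black|=8
Step 7: on WHITE (9,4): turn R to S, flip to black, move to (10,4). |black|=9
Step 8: on BLACK (10,4): turn L to E, flip to white, move to (10,5). |black|=8
Step 9: on BLACK (10,5): turn L to N, flip to white, move to (9,5). |black|=7
Step 10: on BLACK (9,5): turn L to W, flip to white, move to (9,4). |black|=6
Step 11: on BLACK (9,4): turn L to S, flip to white, move to (10,4). |black|=5
Step 12: on WHITE (10,4): turn R to W, flip to black, move to (10,3). |black|=6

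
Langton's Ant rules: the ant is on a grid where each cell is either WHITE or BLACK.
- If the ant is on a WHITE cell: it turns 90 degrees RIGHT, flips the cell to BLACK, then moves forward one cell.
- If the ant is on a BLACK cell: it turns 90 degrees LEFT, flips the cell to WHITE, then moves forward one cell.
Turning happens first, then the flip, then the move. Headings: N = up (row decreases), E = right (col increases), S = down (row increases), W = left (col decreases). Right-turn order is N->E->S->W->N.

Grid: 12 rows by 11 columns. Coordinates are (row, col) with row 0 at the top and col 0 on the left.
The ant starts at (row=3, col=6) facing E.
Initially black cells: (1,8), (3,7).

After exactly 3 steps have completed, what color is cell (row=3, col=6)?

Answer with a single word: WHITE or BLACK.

Step 1: on WHITE (3,6): turn R to S, flip to black, move to (4,6). |black|=3
Step 2: on WHITE (4,6): turn R to W, flip to black, move to (4,5). |black|=4
Step 3: on WHITE (4,5): turn R to N, flip to black, move to (3,5). |black|=5

Answer: BLACK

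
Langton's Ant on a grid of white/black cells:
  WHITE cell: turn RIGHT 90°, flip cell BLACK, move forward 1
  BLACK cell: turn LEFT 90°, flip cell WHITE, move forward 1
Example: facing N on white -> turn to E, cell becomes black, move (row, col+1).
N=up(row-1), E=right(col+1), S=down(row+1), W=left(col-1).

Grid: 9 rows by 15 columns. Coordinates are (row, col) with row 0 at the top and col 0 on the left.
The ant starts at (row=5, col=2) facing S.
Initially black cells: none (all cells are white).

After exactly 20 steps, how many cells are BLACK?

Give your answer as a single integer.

Answer: 6

Derivation:
Step 1: on WHITE (5,2): turn R to W, flip to black, move to (5,1). |black|=1
Step 2: on WHITE (5,1): turn R to N, flip to black, move to (4,1). |black|=2
Step 3: on WHITE (4,1): turn R to E, flip to black, move to (4,2). |black|=3
Step 4: on WHITE (4,2): turn R to S, flip to black, move to (5,2). |black|=4
Step 5: on BLACK (5,2): turn L to E, flip to white, move to (5,3). |black|=3
Step 6: on WHITE (5,3): turn R to S, flip to black, move to (6,3). |black|=4
Step 7: on WHITE (6,3): turn R to W, flip to black, move to (6,2). |black|=5
Step 8: on WHITE (6,2): turn R to N, flip to black, move to (5,2). |black|=6
Step 9: on WHITE (5,2): turn R to E, flip to black, move to (5,3). |black|=7
Step 10: on BLACK (5,3): turn L to N, flip to white, move to (4,3). |black|=6
Step 11: on WHITE (4,3): turn R to E, flip to black, move to (4,4). |black|=7
Step 12: on WHITE (4,4): turn R to S, flip to black, move to (5,4). |black|=8
Step 13: on WHITE (5,4): turn R to W, flip to black, move to (5,3). |black|=9
Step 14: on WHITE (5,3): turn R to N, flip to black, move to (4,3). |black|=10
Step 15: on BLACK (4,3): turn L to W, flip to white, move to (4,2). |black|=9
Step 16: on BLACK (4,2): turn L to S, flip to white, move to (5,2). |black|=8
Step 17: on BLACK (5,2): turn L to E, flip to white, move to (5,3). |black|=7
Step 18: on BLACK (5,3): turn L to N, flip to white, move to (4,3). |black|=6
Step 19: on WHITE (4,3): turn R to E, flip to black, move to (4,4). |black|=7
Step 20: on BLACK (4,4): turn L to N, flip to white, move to (3,4). |black|=6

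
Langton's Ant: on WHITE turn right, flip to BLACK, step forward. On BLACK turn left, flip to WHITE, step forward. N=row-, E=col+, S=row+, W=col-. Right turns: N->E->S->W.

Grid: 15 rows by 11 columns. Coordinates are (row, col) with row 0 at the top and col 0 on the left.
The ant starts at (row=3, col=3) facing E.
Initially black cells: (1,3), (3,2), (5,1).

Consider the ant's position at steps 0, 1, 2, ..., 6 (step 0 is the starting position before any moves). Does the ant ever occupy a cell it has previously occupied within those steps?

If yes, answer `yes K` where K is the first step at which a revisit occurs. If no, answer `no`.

Answer: no

Derivation:
Step 1: on WHITE (3,3): turn R to S, flip to black, move to (4,3). |black|=4 — new cell
Step 2: on WHITE (4,3): turn R to W, flip to black, move to (4,2). |black|=5 — new cell
Step 3: on WHITE (4,2): turn R to N, flip to black, move to (3,2). |black|=6 — new cell
Step 4: on BLACK (3,2): turn L to W, flip to white, move to (3,1). |black|=5 — new cell
Step 5: on WHITE (3,1): turn R to N, flip to black, move to (2,1). |black|=6 — new cell
Step 6: on WHITE (2,1): turn R to E, flip to black, move to (2,2). |black|=7 — new cell
No revisit within 6 steps.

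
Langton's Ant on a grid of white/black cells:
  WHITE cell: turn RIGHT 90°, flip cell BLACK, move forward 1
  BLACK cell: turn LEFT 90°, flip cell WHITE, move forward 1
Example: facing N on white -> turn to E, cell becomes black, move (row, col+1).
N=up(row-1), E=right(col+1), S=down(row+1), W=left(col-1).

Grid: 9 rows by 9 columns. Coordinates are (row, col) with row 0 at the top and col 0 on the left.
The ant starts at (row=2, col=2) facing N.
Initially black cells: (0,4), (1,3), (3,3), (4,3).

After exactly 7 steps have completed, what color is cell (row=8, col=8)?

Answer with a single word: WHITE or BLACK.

Answer: WHITE

Derivation:
Step 1: on WHITE (2,2): turn R to E, flip to black, move to (2,3). |black|=5
Step 2: on WHITE (2,3): turn R to S, flip to black, move to (3,3). |black|=6
Step 3: on BLACK (3,3): turn L to E, flip to white, move to (3,4). |black|=5
Step 4: on WHITE (3,4): turn R to S, flip to black, move to (4,4). |black|=6
Step 5: on WHITE (4,4): turn R to W, flip to black, move to (4,3). |black|=7
Step 6: on BLACK (4,3): turn L to S, flip to white, move to (5,3). |black|=6
Step 7: on WHITE (5,3): turn R to W, flip to black, move to (5,2). |black|=7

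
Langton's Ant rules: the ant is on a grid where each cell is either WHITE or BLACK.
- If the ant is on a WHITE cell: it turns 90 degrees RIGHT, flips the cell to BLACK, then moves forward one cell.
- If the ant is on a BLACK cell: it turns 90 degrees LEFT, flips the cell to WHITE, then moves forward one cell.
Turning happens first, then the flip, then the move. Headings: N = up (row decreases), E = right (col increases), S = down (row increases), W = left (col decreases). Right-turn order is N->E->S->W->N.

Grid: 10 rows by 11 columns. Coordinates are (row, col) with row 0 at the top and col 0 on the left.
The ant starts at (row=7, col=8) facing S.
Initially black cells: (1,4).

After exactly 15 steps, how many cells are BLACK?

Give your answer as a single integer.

Answer: 10

Derivation:
Step 1: on WHITE (7,8): turn R to W, flip to black, move to (7,7). |black|=2
Step 2: on WHITE (7,7): turn R to N, flip to black, move to (6,7). |black|=3
Step 3: on WHITE (6,7): turn R to E, flip to black, move to (6,8). |black|=4
Step 4: on WHITE (6,8): turn R to S, flip to black, move to (7,8). |black|=5
Step 5: on BLACK (7,8): turn L to E, flip to white, move to (7,9). |black|=4
Step 6: on WHITE (7,9): turn R to S, flip to black, move to (8,9). |black|=5
Step 7: on WHITE (8,9): turn R to W, flip to black, move to (8,8). |black|=6
Step 8: on WHITE (8,8): turn R to N, flip to black, move to (7,8). |black|=7
Step 9: on WHITE (7,8): turn R to E, flip to black, move to (7,9). |black|=8
Step 10: on BLACK (7,9): turn L to N, flip to white, move to (6,9). |black|=7
Step 11: on WHITE (6,9): turn R to E, flip to black, move to (6,10). |black|=8
Step 12: on WHITE (6,10): turn R to S, flip to black, move to (7,10). |black|=9
Step 13: on WHITE (7,10): turn R to W, flip to black, move to (7,9). |black|=10
Step 14: on WHITE (7,9): turn R to N, flip to black, move to (6,9). |black|=11
Step 15: on BLACK (6,9): turn L to W, flip to white, move to (6,8). |black|=10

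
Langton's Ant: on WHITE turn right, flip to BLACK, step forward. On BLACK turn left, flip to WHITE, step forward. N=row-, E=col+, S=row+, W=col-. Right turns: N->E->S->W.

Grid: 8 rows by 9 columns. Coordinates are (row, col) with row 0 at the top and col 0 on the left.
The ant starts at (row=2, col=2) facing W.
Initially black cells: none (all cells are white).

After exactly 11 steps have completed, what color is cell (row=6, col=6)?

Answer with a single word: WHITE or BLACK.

Answer: WHITE

Derivation:
Step 1: on WHITE (2,2): turn R to N, flip to black, move to (1,2). |black|=1
Step 2: on WHITE (1,2): turn R to E, flip to black, move to (1,3). |black|=2
Step 3: on WHITE (1,3): turn R to S, flip to black, move to (2,3). |black|=3
Step 4: on WHITE (2,3): turn R to W, flip to black, move to (2,2). |black|=4
Step 5: on BLACK (2,2): turn L to S, flip to white, move to (3,2). |black|=3
Step 6: on WHITE (3,2): turn R to W, flip to black, move to (3,1). |black|=4
Step 7: on WHITE (3,1): turn R to N, flip to black, move to (2,1). |black|=5
Step 8: on WHITE (2,1): turn R to E, flip to black, move to (2,2). |black|=6
Step 9: on WHITE (2,2): turn R to S, flip to black, move to (3,2). |black|=7
Step 10: on BLACK (3,2): turn L to E, flip to white, move to (3,3). |black|=6
Step 11: on WHITE (3,3): turn R to S, flip to black, move to (4,3). |black|=7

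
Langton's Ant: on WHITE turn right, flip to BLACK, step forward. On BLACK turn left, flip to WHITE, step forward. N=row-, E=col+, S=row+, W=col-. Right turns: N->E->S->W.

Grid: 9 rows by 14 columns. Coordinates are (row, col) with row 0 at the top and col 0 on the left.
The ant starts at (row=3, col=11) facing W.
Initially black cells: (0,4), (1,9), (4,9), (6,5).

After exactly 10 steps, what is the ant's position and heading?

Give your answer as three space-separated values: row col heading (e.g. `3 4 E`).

Answer: 4 12 E

Derivation:
Step 1: on WHITE (3,11): turn R to N, flip to black, move to (2,11). |black|=5
Step 2: on WHITE (2,11): turn R to E, flip to black, move to (2,12). |black|=6
Step 3: on WHITE (2,12): turn R to S, flip to black, move to (3,12). |black|=7
Step 4: on WHITE (3,12): turn R to W, flip to black, move to (3,11). |black|=8
Step 5: on BLACK (3,11): turn L to S, flip to white, move to (4,11). |black|=7
Step 6: on WHITE (4,11): turn R to W, flip to black, move to (4,10). |black|=8
Step 7: on WHITE (4,10): turn R to N, flip to black, move to (3,10). |black|=9
Step 8: on WHITE (3,10): turn R to E, flip to black, move to (3,11). |black|=10
Step 9: on WHITE (3,11): turn R to S, flip to black, move to (4,11). |black|=11
Step 10: on BLACK (4,11): turn L to E, flip to white, move to (4,12). |black|=10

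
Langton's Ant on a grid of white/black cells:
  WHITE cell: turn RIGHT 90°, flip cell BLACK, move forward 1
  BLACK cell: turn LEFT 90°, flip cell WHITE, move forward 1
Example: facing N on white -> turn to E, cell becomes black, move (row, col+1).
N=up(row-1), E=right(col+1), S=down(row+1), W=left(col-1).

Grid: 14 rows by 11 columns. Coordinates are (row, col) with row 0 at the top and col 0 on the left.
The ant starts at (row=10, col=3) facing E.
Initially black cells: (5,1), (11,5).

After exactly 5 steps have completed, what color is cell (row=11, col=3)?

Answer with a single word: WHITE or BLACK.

Step 1: on WHITE (10,3): turn R to S, flip to black, move to (11,3). |black|=3
Step 2: on WHITE (11,3): turn R to W, flip to black, move to (11,2). |black|=4
Step 3: on WHITE (11,2): turn R to N, flip to black, move to (10,2). |black|=5
Step 4: on WHITE (10,2): turn R to E, flip to black, move to (10,3). |black|=6
Step 5: on BLACK (10,3): turn L to N, flip to white, move to (9,3). |black|=5

Answer: BLACK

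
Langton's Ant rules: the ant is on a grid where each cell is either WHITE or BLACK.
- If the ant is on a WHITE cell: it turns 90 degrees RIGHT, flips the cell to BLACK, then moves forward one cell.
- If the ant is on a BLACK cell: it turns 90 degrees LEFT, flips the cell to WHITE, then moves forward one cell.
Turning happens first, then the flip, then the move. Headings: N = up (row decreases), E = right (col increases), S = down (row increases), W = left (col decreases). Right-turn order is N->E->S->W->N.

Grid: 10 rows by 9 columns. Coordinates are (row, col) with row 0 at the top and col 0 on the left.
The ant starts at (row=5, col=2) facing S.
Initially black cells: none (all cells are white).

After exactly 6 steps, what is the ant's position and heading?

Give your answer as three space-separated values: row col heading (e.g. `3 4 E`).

Step 1: on WHITE (5,2): turn R to W, flip to black, move to (5,1). |black|=1
Step 2: on WHITE (5,1): turn R to N, flip to black, move to (4,1). |black|=2
Step 3: on WHITE (4,1): turn R to E, flip to black, move to (4,2). |black|=3
Step 4: on WHITE (4,2): turn R to S, flip to black, move to (5,2). |black|=4
Step 5: on BLACK (5,2): turn L to E, flip to white, move to (5,3). |black|=3
Step 6: on WHITE (5,3): turn R to S, flip to black, move to (6,3). |black|=4

Answer: 6 3 S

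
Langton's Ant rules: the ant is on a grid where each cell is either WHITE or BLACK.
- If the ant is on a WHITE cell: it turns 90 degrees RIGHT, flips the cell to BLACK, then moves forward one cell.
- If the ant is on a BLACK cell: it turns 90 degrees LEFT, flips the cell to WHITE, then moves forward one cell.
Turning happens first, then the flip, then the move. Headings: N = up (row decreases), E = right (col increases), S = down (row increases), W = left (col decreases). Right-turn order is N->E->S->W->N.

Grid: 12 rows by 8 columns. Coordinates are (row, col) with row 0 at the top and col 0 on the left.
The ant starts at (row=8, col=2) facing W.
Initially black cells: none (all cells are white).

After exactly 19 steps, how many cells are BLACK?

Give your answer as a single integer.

Answer: 7

Derivation:
Step 1: on WHITE (8,2): turn R to N, flip to black, move to (7,2). |black|=1
Step 2: on WHITE (7,2): turn R to E, flip to black, move to (7,3). |black|=2
Step 3: on WHITE (7,3): turn R to S, flip to black, move to (8,3). |black|=3
Step 4: on WHITE (8,3): turn R to W, flip to black, move to (8,2). |black|=4
Step 5: on BLACK (8,2): turn L to S, flip to white, move to (9,2). |black|=3
Step 6: on WHITE (9,2): turn R to W, flip to black, move to (9,1). |black|=4
Step 7: on WHITE (9,1): turn R to N, flip to black, move to (8,1). |black|=5
Step 8: on WHITE (8,1): turn R to E, flip to black, move to (8,2). |black|=6
Step 9: on WHITE (8,2): turn R to S, flip to black, move to (9,2). |black|=7
Step 10: on BLACK (9,2): turn L to E, flip to white, move to (9,3). |black|=6
Step 11: on WHITE (9,3): turn R to S, flip to black, move to (10,3). |black|=7
Step 12: on WHITE (10,3): turn R to W, flip to black, move to (10,2). |black|=8
Step 13: on WHITE (10,2): turn R to N, flip to black, move to (9,2). |black|=9
Step 14: on WHITE (9,2): turn R to E, flip to black, move to (9,3). |black|=10
Step 15: on BLACK (9,3): turn L to N, flip to white, move to (8,3). |black|=9
Step 16: on BLACK (8,3): turn L to W, flip to white, move to (8,2). |black|=8
Step 17: on BLACK (8,2): turn L to S, flip to white, move to (9,2). |black|=7
Step 18: on BLACK (9,2): turn L to E, flip to white, move to (9,3). |black|=6
Step 19: on WHITE (9,3): turn R to S, flip to black, move to (10,3). |black|=7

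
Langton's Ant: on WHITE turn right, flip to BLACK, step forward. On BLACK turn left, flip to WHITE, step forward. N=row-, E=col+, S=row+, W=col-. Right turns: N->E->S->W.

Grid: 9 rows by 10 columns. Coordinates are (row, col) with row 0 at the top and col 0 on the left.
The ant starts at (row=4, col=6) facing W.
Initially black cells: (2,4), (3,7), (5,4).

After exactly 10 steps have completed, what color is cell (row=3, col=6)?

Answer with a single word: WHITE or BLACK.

Answer: BLACK

Derivation:
Step 1: on WHITE (4,6): turn R to N, flip to black, move to (3,6). |black|=4
Step 2: on WHITE (3,6): turn R to E, flip to black, move to (3,7). |black|=5
Step 3: on BLACK (3,7): turn L to N, flip to white, move to (2,7). |black|=4
Step 4: on WHITE (2,7): turn R to E, flip to black, move to (2,8). |black|=5
Step 5: on WHITE (2,8): turn R to S, flip to black, move to (3,8). |black|=6
Step 6: on WHITE (3,8): turn R to W, flip to black, move to (3,7). |black|=7
Step 7: on WHITE (3,7): turn R to N, flip to black, move to (2,7). |black|=8
Step 8: on BLACK (2,7): turn L to W, flip to white, move to (2,6). |black|=7
Step 9: on WHITE (2,6): turn R to N, flip to black, move to (1,6). |black|=8
Step 10: on WHITE (1,6): turn R to E, flip to black, move to (1,7). |black|=9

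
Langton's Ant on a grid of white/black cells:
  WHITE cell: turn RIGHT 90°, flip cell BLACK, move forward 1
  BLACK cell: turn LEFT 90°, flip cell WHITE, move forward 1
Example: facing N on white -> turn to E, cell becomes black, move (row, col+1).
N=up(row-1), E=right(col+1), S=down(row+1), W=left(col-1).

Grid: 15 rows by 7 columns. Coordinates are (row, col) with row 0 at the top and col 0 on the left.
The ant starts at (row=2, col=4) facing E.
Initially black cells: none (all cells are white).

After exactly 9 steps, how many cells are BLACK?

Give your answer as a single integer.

Step 1: on WHITE (2,4): turn R to S, flip to black, move to (3,4). |black|=1
Step 2: on WHITE (3,4): turn R to W, flip to black, move to (3,3). |black|=2
Step 3: on WHITE (3,3): turn R to N, flip to black, move to (2,3). |black|=3
Step 4: on WHITE (2,3): turn R to E, flip to black, move to (2,4). |black|=4
Step 5: on BLACK (2,4): turn L to N, flip to white, move to (1,4). |black|=3
Step 6: on WHITE (1,4): turn R to E, flip to black, move to (1,5). |black|=4
Step 7: on WHITE (1,5): turn R to S, flip to black, move to (2,5). |black|=5
Step 8: on WHITE (2,5): turn R to W, flip to black, move to (2,4). |black|=6
Step 9: on WHITE (2,4): turn R to N, flip to black, move to (1,4). |black|=7

Answer: 7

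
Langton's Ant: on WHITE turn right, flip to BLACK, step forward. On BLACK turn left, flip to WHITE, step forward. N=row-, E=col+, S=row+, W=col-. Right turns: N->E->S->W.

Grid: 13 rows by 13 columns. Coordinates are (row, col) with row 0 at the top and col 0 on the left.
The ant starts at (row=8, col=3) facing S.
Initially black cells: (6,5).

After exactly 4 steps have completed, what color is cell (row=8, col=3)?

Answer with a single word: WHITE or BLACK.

Answer: BLACK

Derivation:
Step 1: on WHITE (8,3): turn R to W, flip to black, move to (8,2). |black|=2
Step 2: on WHITE (8,2): turn R to N, flip to black, move to (7,2). |black|=3
Step 3: on WHITE (7,2): turn R to E, flip to black, move to (7,3). |black|=4
Step 4: on WHITE (7,3): turn R to S, flip to black, move to (8,3). |black|=5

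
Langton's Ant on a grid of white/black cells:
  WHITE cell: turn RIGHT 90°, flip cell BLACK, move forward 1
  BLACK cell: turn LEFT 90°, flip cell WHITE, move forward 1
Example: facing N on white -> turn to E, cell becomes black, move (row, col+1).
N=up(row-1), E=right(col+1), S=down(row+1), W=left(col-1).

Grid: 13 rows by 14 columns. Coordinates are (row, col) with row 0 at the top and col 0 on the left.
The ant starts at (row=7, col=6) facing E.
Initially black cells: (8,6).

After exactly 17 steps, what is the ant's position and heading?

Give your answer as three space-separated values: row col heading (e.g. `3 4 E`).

Step 1: on WHITE (7,6): turn R to S, flip to black, move to (8,6). |black|=2
Step 2: on BLACK (8,6): turn L to E, flip to white, move to (8,7). |black|=1
Step 3: on WHITE (8,7): turn R to S, flip to black, move to (9,7). |black|=2
Step 4: on WHITE (9,7): turn R to W, flip to black, move to (9,6). |black|=3
Step 5: on WHITE (9,6): turn R to N, flip to black, move to (8,6). |black|=4
Step 6: on WHITE (8,6): turn R to E, flip to black, move to (8,7). |black|=5
Step 7: on BLACK (8,7): turn L to N, flip to white, move to (7,7). |black|=4
Step 8: on WHITE (7,7): turn R to E, flip to black, move to (7,8). |black|=5
Step 9: on WHITE (7,8): turn R to S, flip to black, move to (8,8). |black|=6
Step 10: on WHITE (8,8): turn R to W, flip to black, move to (8,7). |black|=7
Step 11: on WHITE (8,7): turn R to N, flip to black, move to (7,7). |black|=8
Step 12: on BLACK (7,7): turn L to W, flip to white, move to (7,6). |black|=7
Step 13: on BLACK (7,6): turn L to S, flip to white, move to (8,6). |black|=6
Step 14: on BLACK (8,6): turn L to E, flip to white, move to (8,7). |black|=5
Step 15: on BLACK (8,7): turn L to N, flip to white, move to (7,7). |black|=4
Step 16: on WHITE (7,7): turn R to E, flip to black, move to (7,8). |black|=5
Step 17: on BLACK (7,8): turn L to N, flip to white, move to (6,8). |black|=4

Answer: 6 8 N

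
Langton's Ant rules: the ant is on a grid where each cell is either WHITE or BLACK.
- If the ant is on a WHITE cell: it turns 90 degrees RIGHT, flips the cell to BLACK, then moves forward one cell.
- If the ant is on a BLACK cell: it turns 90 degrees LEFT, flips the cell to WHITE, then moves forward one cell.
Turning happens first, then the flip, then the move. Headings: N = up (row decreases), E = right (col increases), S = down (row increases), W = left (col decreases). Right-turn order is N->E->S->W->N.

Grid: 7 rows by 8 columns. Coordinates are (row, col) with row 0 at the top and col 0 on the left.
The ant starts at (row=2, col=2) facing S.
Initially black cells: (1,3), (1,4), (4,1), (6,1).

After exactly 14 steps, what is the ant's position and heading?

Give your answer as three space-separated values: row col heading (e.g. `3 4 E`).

Step 1: on WHITE (2,2): turn R to W, flip to black, move to (2,1). |black|=5
Step 2: on WHITE (2,1): turn R to N, flip to black, move to (1,1). |black|=6
Step 3: on WHITE (1,1): turn R to E, flip to black, move to (1,2). |black|=7
Step 4: on WHITE (1,2): turn R to S, flip to black, move to (2,2). |black|=8
Step 5: on BLACK (2,2): turn L to E, flip to white, move to (2,3). |black|=7
Step 6: on WHITE (2,3): turn R to S, flip to black, move to (3,3). |black|=8
Step 7: on WHITE (3,3): turn R to W, flip to black, move to (3,2). |black|=9
Step 8: on WHITE (3,2): turn R to N, flip to black, move to (2,2). |black|=10
Step 9: on WHITE (2,2): turn R to E, flip to black, move to (2,3). |black|=11
Step 10: on BLACK (2,3): turn L to N, flip to white, move to (1,3). |black|=10
Step 11: on BLACK (1,3): turn L to W, flip to white, move to (1,2). |black|=9
Step 12: on BLACK (1,2): turn L to S, flip to white, move to (2,2). |black|=8
Step 13: on BLACK (2,2): turn L to E, flip to white, move to (2,3). |black|=7
Step 14: on WHITE (2,3): turn R to S, flip to black, move to (3,3). |black|=8

Answer: 3 3 S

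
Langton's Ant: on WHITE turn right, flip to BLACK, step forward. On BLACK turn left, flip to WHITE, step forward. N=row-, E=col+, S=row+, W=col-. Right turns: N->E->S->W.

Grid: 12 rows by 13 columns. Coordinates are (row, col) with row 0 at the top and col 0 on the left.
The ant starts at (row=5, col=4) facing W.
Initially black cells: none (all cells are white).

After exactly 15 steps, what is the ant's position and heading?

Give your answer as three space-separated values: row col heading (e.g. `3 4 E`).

Step 1: on WHITE (5,4): turn R to N, flip to black, move to (4,4). |black|=1
Step 2: on WHITE (4,4): turn R to E, flip to black, move to (4,5). |black|=2
Step 3: on WHITE (4,5): turn R to S, flip to black, move to (5,5). |black|=3
Step 4: on WHITE (5,5): turn R to W, flip to black, move to (5,4). |black|=4
Step 5: on BLACK (5,4): turn L to S, flip to white, move to (6,4). |black|=3
Step 6: on WHITE (6,4): turn R to W, flip to black, move to (6,3). |black|=4
Step 7: on WHITE (6,3): turn R to N, flip to black, move to (5,3). |black|=5
Step 8: on WHITE (5,3): turn R to E, flip to black, move to (5,4). |black|=6
Step 9: on WHITE (5,4): turn R to S, flip to black, move to (6,4). |black|=7
Step 10: on BLACK (6,4): turn L to E, flip to white, move to (6,5). |black|=6
Step 11: on WHITE (6,5): turn R to S, flip to black, move to (7,5). |black|=7
Step 12: on WHITE (7,5): turn R to W, flip to black, move to (7,4). |black|=8
Step 13: on WHITE (7,4): turn R to N, flip to black, move to (6,4). |black|=9
Step 14: on WHITE (6,4): turn R to E, flip to black, move to (6,5). |black|=10
Step 15: on BLACK (6,5): turn L to N, flip to white, move to (5,5). |black|=9

Answer: 5 5 N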